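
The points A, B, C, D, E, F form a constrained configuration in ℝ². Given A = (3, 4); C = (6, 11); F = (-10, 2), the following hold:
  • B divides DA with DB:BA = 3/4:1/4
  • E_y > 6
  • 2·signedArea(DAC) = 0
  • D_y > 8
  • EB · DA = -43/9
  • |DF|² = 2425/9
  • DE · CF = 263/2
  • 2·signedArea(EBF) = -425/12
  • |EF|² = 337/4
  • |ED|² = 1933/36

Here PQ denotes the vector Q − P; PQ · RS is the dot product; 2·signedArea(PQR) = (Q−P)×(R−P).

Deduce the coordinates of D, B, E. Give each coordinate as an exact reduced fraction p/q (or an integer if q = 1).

B = (7/2, 31/6)
D = (5, 26/3)
E = (-2, 13/2)

1. D_x = 5  [line -7·x + 3·y + 9 = 0 ∩ |DF|² = 2425/9]
2. D_y = 26/3  [line -7·x + 3·y + 9 = 0 ∩ |DF|² = 2425/9]
   → D = (5, 26/3)
3. B_x = 7/2  [B divides DA with DB:BA = 3/4:1/4]
4. B_y = 31/6  [B divides DA with DB:BA = 3/4:1/4]
   → B = (7/2, 31/6)
5. E_x = -2  [EB · DA = -43/9 ∩ DE · CF = 263/2]
6. E_y = 13/2  [EB · DA = -43/9 ∩ DE · CF = 263/2]
   → E = (-2, 13/2)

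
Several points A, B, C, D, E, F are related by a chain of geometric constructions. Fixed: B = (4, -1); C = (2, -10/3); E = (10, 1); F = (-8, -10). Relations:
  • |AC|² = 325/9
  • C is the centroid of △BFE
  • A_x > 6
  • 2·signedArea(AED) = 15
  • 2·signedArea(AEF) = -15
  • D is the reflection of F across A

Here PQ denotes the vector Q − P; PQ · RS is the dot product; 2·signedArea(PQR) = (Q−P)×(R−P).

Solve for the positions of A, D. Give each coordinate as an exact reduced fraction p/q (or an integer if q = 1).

A = (7, 0)
D = (22, 10)

1. A_x = 7  [line 11·x + -18·y + -77 = 0 ∩ |AC|² = 325/9]
2. A_y = 0  [line 11·x + -18·y + -77 = 0 ∩ |AC|² = 325/9]
   → A = (7, 0)
3. D_x = 22  [D is the reflection of F across A]
4. D_y = 10  [D is the reflection of F across A]
   → D = (22, 10)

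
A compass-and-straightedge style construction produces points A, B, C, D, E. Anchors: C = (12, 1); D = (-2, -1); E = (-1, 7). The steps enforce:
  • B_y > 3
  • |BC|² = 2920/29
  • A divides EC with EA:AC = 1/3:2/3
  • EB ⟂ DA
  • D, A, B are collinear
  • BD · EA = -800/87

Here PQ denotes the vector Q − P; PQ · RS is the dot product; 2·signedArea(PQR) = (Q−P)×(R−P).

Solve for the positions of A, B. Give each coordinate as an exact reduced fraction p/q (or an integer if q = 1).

1. A_x = 10/3  [A divides EC with EA:AC = 1/3:2/3]
2. A_y = 5  [A divides EC with EA:AC = 1/3:2/3]
   → A = (10/3, 5)
3. B_x = 70/29  [D, A, B are collinear ∩ EB ⟂ DA]
4. B_y = 115/29  [D, A, B are collinear ∩ EB ⟂ DA]
   → B = (70/29, 115/29)

A = (10/3, 5)
B = (70/29, 115/29)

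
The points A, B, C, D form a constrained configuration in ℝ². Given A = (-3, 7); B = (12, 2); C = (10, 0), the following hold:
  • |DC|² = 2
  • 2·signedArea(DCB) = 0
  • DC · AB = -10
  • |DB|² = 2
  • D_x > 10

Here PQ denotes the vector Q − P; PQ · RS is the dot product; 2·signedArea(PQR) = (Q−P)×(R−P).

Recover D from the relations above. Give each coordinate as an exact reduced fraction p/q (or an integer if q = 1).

1. D_x = 11  [2·signedArea(DCB) = 0 ∩ DC · AB = -10]
2. D_y = 1  [2·signedArea(DCB) = 0 ∩ DC · AB = -10]
   → D = (11, 1)

D = (11, 1)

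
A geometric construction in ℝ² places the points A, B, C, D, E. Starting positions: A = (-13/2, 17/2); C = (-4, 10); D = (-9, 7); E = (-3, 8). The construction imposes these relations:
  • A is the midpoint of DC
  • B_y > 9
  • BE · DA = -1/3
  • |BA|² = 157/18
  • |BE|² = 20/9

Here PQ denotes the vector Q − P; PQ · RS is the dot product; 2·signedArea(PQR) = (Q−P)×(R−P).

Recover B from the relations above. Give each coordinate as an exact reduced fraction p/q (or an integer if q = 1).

1. B_x = -11/3  [line -5/2·x + -3/2·y + 29/6 = 0 ∩ |BE|² = 20/9]
2. B_y = 28/3  [line -5/2·x + -3/2·y + 29/6 = 0 ∩ |BE|² = 20/9]
   → B = (-11/3, 28/3)

B = (-11/3, 28/3)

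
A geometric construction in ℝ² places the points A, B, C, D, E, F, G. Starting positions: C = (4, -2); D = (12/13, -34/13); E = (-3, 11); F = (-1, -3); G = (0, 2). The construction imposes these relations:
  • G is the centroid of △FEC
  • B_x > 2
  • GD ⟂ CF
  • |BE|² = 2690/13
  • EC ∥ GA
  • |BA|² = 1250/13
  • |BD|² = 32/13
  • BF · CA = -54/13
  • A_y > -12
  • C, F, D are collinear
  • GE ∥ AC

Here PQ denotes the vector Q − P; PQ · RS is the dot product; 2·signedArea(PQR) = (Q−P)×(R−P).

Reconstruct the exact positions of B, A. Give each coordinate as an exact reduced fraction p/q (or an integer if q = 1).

A = (7, -11)
B = (32/13, -30/13)

1. A_x = 7  [GE ∥ AC ∩ EC ∥ GA]
2. A_y = -11  [GE ∥ AC ∩ EC ∥ GA]
   → A = (7, -11)
3. B_x = 32/13  [line -3·x + 9·y + 366/13 = 0 ∩ |BD|² = 32/13]
4. B_y = -30/13  [line -3·x + 9·y + 366/13 = 0 ∩ |BD|² = 32/13]
   → B = (32/13, -30/13)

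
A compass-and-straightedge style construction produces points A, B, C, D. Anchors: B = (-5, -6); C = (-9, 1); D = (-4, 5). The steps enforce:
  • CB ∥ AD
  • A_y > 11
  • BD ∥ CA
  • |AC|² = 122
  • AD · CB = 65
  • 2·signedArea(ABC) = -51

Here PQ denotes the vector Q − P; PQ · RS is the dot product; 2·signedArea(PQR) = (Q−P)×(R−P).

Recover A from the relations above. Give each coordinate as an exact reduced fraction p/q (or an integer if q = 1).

A = (-8, 12)

1. A_x = -8  [CB ∥ AD ∩ BD ∥ CA]
2. A_y = 12  [CB ∥ AD ∩ BD ∥ CA]
   → A = (-8, 12)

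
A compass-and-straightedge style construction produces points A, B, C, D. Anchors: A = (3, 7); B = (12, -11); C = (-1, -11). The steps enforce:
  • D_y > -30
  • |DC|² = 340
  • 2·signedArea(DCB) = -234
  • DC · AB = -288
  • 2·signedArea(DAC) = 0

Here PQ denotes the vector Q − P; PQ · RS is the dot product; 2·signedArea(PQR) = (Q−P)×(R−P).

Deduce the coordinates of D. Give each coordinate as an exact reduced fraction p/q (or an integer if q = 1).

1. D_x = -5  [2·signedArea(DAC) = 0 ∩ 2·signedArea(DCB) = -234]
2. D_y = -29  [2·signedArea(DAC) = 0 ∩ 2·signedArea(DCB) = -234]
   → D = (-5, -29)

D = (-5, -29)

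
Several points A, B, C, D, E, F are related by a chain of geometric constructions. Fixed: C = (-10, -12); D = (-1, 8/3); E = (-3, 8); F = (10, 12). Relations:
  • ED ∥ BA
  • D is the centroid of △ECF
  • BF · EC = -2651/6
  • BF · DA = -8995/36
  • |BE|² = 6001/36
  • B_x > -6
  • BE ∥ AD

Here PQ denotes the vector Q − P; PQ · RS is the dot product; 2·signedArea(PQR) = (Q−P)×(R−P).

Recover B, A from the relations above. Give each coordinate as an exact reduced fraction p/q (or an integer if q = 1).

A = (-7/2, -10)
B = (-11/2, -14/3)

1. B_x = -11/2  [line 7·x + 20·y + 791/6 = 0 ∩ |BE|² = 6001/36]
2. B_y = -14/3  [line 7·x + 20·y + 791/6 = 0 ∩ |BE|² = 6001/36]
   → B = (-11/2, -14/3)
3. A_x = -7/2  [BE ∥ AD ∩ ED ∥ BA]
4. A_y = -10  [BE ∥ AD ∩ ED ∥ BA]
   → A = (-7/2, -10)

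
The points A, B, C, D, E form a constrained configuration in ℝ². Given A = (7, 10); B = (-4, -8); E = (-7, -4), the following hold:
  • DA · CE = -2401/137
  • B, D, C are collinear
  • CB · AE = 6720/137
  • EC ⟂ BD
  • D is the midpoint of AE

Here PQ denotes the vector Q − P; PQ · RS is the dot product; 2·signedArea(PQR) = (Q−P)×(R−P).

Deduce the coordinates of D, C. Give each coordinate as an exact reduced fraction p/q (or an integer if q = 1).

C = (-420/137, -744/137)
D = (0, 3)

1. D_x = 0  [D is the midpoint of AE]
2. D_y = 3  [D is the midpoint of AE]
   → D = (0, 3)
3. C_x = -420/137  [B, D, C are collinear ∩ EC ⟂ BD]
4. C_y = -744/137  [B, D, C are collinear ∩ EC ⟂ BD]
   → C = (-420/137, -744/137)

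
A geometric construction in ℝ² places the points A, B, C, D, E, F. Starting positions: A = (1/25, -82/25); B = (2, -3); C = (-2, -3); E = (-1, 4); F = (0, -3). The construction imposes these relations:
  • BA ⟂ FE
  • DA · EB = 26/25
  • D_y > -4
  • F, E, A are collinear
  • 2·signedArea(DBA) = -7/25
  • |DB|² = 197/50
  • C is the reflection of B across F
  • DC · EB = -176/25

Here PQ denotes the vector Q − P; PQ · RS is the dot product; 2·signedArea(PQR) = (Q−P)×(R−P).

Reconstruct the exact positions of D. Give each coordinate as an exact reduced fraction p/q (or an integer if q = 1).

1. D_x = 1/50  [DC · EB = -176/25 ∩ 2·signedArea(DBA) = -7/25]
2. D_y = -157/50  [DC · EB = -176/25 ∩ 2·signedArea(DBA) = -7/25]
   → D = (1/50, -157/50)

D = (1/50, -157/50)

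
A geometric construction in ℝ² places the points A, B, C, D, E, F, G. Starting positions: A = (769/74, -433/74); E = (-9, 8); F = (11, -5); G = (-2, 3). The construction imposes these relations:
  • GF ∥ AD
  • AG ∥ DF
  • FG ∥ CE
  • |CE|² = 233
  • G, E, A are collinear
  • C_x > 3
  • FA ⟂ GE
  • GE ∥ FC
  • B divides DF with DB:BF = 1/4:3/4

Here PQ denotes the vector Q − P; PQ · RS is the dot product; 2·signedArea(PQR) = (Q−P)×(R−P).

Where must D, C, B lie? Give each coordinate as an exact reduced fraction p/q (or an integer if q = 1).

1. D_x = 1731/74  [AG ∥ DF ∩ GF ∥ AD]
2. D_y = -1025/74  [AG ∥ DF ∩ GF ∥ AD]
   → D = (1731/74, -1025/74)
3. C_x = 4  [FG ∥ CE ∩ GE ∥ FC]
4. C_y = 0  [FG ∥ CE ∩ GE ∥ FC]
   → C = (4, 0)
5. B_x = 6007/296  [B divides DF with DB:BF = 1/4:3/4]
6. B_y = -3445/296  [B divides DF with DB:BF = 1/4:3/4]
   → B = (6007/296, -3445/296)

B = (6007/296, -3445/296)
C = (4, 0)
D = (1731/74, -1025/74)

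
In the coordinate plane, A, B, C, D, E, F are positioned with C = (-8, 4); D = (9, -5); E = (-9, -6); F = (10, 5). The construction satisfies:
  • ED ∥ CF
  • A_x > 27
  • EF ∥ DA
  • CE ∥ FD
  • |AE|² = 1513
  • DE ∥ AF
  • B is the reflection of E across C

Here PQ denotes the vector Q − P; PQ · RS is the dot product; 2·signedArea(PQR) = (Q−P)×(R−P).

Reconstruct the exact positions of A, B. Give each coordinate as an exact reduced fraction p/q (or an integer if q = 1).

A = (28, 6)
B = (-7, 14)

1. A_x = 28  [DE ∥ AF ∩ EF ∥ DA]
2. A_y = 6  [DE ∥ AF ∩ EF ∥ DA]
   → A = (28, 6)
3. B_x = -7  [B is the reflection of E across C]
4. B_y = 14  [B is the reflection of E across C]
   → B = (-7, 14)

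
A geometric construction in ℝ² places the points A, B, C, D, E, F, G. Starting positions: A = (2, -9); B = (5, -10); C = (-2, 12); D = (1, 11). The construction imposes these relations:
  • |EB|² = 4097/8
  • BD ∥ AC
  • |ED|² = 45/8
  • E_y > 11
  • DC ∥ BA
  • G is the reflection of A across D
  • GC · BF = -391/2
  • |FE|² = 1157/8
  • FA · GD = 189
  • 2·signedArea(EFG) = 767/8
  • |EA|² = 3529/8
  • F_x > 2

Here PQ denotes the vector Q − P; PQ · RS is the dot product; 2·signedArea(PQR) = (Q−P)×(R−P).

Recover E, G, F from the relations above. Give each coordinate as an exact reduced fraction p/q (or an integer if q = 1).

1. G_x = 0  [G is the reflection of A across D]
2. G_y = 31  [G is the reflection of A across D]
   → G = (0, 31)
3. F_x = 3  [FA · GD = 189 ∩ GC · BF = -391/2]
4. F_y = 1/2  [FA · GD = 189 ∩ GC · BF = -391/2]
   → F = (3, 1/2)
5. E_x = -5/4  [line -61/2·x + -3·y + -23/8 = 0 ∩ |ED|² = 45/8]
6. E_y = 47/4  [line -61/2·x + -3·y + -23/8 = 0 ∩ |ED|² = 45/8]
   → E = (-5/4, 47/4)

E = (-5/4, 47/4)
F = (3, 1/2)
G = (0, 31)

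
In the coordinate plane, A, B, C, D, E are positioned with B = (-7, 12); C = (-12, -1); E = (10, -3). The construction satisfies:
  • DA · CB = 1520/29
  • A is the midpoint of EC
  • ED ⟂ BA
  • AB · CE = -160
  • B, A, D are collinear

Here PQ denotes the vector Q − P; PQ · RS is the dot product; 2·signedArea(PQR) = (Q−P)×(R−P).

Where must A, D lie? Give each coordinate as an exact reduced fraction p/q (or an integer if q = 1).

1. A_x = -1  [A is the midpoint of EC]
2. A_y = -2  [A is the midpoint of EC]
   → A = (-1, -2)
3. D_x = 31/29  [B, A, D are collinear ∩ ED ⟂ BA]
4. D_y = -198/29  [B, A, D are collinear ∩ ED ⟂ BA]
   → D = (31/29, -198/29)

A = (-1, -2)
D = (31/29, -198/29)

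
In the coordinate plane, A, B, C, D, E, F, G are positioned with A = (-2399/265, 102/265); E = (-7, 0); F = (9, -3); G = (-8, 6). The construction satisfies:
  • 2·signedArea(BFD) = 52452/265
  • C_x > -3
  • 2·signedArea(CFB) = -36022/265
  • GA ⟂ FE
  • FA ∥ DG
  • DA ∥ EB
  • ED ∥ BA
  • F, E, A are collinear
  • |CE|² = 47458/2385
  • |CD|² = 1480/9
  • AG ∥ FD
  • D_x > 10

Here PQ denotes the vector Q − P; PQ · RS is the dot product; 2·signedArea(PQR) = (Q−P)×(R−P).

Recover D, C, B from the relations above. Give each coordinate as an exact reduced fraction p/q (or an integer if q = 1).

1. D_x = 2664/265  [FA ∥ DG ∩ AG ∥ FD]
2. D_y = 693/265  [FA ∥ DG ∩ AG ∥ FD]
   → D = (2664/265, 693/265)
3. B_x = -6918/265  [ED ∥ BA ∩ DA ∥ EB]
4. B_y = -591/265  [ED ∥ BA ∩ DA ∥ EB]
   → B = (-6918/265, -591/265)
5. C_x = -2134/795  [line -204/265·x + -9303/265·y + 9949/265 = 0 ∩ |CE|² = 47458/2385]
6. C_y = 299/265  [line -204/265·x + -9303/265·y + 9949/265 = 0 ∩ |CE|² = 47458/2385]
   → C = (-2134/795, 299/265)

B = (-6918/265, -591/265)
C = (-2134/795, 299/265)
D = (2664/265, 693/265)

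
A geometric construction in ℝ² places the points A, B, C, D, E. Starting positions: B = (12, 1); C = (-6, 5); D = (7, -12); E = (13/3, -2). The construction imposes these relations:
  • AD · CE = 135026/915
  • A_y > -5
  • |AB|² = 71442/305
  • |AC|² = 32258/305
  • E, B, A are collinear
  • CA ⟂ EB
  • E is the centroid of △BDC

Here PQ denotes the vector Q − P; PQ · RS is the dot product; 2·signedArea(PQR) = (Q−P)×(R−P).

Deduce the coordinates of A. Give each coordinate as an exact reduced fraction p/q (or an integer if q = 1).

1. A_x = -687/305  [E, B, A are collinear ∩ CA ⟂ EB]
2. A_y = -1396/305  [E, B, A are collinear ∩ CA ⟂ EB]
   → A = (-687/305, -1396/305)

A = (-687/305, -1396/305)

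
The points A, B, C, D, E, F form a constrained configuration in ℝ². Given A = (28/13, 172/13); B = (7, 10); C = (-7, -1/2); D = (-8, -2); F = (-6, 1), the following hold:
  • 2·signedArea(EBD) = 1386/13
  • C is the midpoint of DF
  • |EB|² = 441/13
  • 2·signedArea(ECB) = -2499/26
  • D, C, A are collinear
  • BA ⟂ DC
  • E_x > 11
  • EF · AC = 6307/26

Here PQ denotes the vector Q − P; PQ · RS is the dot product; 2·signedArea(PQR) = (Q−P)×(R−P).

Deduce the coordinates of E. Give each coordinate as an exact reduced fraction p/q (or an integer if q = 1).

1. E_x = 154/13  [2·signedArea(ECB) = -2499/26 ∩ 2·signedArea(EBD) = 1386/13]
2. E_y = 88/13  [2·signedArea(ECB) = -2499/26 ∩ 2·signedArea(EBD) = 1386/13]
   → E = (154/13, 88/13)

E = (154/13, 88/13)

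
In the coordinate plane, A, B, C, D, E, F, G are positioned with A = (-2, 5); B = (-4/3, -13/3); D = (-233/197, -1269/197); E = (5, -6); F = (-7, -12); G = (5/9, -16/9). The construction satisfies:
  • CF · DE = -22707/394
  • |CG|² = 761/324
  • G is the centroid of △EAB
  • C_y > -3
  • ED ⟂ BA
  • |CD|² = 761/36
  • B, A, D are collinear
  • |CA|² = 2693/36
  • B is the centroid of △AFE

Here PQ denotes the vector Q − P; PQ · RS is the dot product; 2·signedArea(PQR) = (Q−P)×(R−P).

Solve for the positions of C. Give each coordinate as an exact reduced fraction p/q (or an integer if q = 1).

1. C_x = 5/3  [line -1218/197·x + -87/197·y + 3567/394 = 0 ∩ |CD|² = 761/36]
2. C_y = -17/6  [line -1218/197·x + -87/197·y + 3567/394 = 0 ∩ |CD|² = 761/36]
   → C = (5/3, -17/6)

C = (5/3, -17/6)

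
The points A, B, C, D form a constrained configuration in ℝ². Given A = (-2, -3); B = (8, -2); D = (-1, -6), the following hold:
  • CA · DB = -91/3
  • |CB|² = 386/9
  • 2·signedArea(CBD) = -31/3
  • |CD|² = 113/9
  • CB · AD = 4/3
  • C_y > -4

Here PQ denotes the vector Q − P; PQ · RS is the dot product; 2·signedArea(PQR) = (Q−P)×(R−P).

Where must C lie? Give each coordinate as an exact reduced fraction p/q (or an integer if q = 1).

1. C_x = 5/3  [CA · DB = -91/3 ∩ CB · AD = 4/3]
2. C_y = -11/3  [CA · DB = -91/3 ∩ CB · AD = 4/3]
   → C = (5/3, -11/3)

C = (5/3, -11/3)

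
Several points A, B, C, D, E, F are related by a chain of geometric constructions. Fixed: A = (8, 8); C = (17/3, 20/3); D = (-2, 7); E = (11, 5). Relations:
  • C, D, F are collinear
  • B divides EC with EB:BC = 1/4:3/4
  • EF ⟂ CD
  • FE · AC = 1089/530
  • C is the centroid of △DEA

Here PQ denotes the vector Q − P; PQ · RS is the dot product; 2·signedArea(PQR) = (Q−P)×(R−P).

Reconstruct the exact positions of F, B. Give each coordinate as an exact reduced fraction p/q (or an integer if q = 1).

B = (29/3, 65/12)
F = (5863/530, 3409/530)

1. F_x = 5863/530  [C, D, F are collinear ∩ EF ⟂ CD]
2. F_y = 3409/530  [C, D, F are collinear ∩ EF ⟂ CD]
   → F = (5863/530, 3409/530)
3. B_x = 29/3  [B divides EC with EB:BC = 1/4:3/4]
4. B_y = 65/12  [B divides EC with EB:BC = 1/4:3/4]
   → B = (29/3, 65/12)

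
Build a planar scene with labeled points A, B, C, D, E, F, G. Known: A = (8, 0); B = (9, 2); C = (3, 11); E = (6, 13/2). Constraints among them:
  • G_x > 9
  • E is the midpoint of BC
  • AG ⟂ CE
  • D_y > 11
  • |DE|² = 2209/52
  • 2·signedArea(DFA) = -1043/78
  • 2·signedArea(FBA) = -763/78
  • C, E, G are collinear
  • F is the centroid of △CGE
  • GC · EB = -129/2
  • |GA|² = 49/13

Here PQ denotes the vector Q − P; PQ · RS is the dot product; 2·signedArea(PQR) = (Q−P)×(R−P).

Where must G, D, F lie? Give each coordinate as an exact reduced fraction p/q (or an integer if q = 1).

1. G_x = 125/13  [C, E, G are collinear ∩ AG ⟂ CE]
2. G_y = 14/13  [C, E, G are collinear ∩ AG ⟂ CE]
   → G = (125/13, 14/13)
3. F_x = 242/39  [F is the centroid of △CGE]
4. F_y = 161/26  [F is the centroid of △CGE]
   → F = (242/39, 161/26)
5. D_x = 31/13  [line 161/26·x + 70/39·y + -217/6 = 0 ∩ |DE|² = 2209/52]
6. D_y = 155/13  [line 161/26·x + 70/39·y + -217/6 = 0 ∩ |DE|² = 2209/52]
   → D = (31/13, 155/13)

D = (31/13, 155/13)
F = (242/39, 161/26)
G = (125/13, 14/13)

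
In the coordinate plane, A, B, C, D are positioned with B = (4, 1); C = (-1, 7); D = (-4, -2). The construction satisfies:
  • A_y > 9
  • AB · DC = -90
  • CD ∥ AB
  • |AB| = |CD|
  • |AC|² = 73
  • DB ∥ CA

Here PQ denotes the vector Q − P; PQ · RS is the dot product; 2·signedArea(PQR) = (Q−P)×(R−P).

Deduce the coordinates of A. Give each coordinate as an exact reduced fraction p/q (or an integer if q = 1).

A = (7, 10)

1. A_x = 7  [CD ∥ AB ∩ DB ∥ CA]
2. A_y = 10  [CD ∥ AB ∩ DB ∥ CA]
   → A = (7, 10)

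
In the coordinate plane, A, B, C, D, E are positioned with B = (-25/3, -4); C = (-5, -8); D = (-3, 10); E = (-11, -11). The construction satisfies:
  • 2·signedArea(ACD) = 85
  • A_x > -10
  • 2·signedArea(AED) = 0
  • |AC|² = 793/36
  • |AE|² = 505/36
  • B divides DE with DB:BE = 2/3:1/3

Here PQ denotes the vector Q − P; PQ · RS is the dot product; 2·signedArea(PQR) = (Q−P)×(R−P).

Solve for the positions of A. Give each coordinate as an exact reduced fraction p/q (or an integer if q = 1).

A = (-29/3, -15/2)

1. A_x = -29/3  [2·signedArea(AED) = 0 ∩ 2·signedArea(ACD) = 85]
2. A_y = -15/2  [2·signedArea(AED) = 0 ∩ 2·signedArea(ACD) = 85]
   → A = (-29/3, -15/2)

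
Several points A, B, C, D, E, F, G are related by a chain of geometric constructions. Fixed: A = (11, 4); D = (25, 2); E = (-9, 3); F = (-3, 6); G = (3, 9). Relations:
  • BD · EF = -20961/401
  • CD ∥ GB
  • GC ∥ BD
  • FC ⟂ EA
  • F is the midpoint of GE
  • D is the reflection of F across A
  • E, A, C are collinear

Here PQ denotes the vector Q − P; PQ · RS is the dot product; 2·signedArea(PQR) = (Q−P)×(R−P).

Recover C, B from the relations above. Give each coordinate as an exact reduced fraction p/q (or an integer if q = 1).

1. C_x = -1149/401  [E, A, C are collinear ∩ FC ⟂ EA]
2. C_y = 1326/401  [E, A, C are collinear ∩ FC ⟂ EA]
   → C = (-1149/401, 1326/401)
3. B_x = 12377/401  [GC ∥ BD ∩ CD ∥ GB]
4. B_y = 3085/401  [GC ∥ BD ∩ CD ∥ GB]
   → B = (12377/401, 3085/401)

B = (12377/401, 3085/401)
C = (-1149/401, 1326/401)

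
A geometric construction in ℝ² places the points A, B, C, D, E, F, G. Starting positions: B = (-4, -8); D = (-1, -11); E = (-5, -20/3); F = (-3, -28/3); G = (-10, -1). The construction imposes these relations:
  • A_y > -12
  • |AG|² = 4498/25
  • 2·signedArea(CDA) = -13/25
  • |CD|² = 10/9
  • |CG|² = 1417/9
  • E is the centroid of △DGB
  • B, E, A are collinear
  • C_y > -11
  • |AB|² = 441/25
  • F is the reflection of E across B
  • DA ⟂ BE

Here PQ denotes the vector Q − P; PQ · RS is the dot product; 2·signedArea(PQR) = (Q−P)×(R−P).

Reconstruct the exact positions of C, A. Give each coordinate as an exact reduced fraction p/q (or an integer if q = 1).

1. A_x = -37/25  [B, E, A are collinear ∩ DA ⟂ BE]
2. A_y = -284/25  [B, E, A are collinear ∩ DA ⟂ BE]
   → A = (-37/25, -284/25)
3. C_x = -2  [line 9/25·x + -12/25·y + -22/5 = 0 ∩ |CG|² = 1417/9]
4. C_y = -32/3  [line 9/25·x + -12/25·y + -22/5 = 0 ∩ |CG|² = 1417/9]
   → C = (-2, -32/3)

A = (-37/25, -284/25)
C = (-2, -32/3)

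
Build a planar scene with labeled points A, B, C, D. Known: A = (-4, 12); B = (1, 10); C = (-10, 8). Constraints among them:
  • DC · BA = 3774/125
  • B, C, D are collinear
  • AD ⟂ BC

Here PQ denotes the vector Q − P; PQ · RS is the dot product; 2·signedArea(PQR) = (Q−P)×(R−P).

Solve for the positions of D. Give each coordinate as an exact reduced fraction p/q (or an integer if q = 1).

D = (-436/125, 1148/125)

1. D_x = -436/125  [B, C, D are collinear ∩ AD ⟂ BC]
2. D_y = 1148/125  [B, C, D are collinear ∩ AD ⟂ BC]
   → D = (-436/125, 1148/125)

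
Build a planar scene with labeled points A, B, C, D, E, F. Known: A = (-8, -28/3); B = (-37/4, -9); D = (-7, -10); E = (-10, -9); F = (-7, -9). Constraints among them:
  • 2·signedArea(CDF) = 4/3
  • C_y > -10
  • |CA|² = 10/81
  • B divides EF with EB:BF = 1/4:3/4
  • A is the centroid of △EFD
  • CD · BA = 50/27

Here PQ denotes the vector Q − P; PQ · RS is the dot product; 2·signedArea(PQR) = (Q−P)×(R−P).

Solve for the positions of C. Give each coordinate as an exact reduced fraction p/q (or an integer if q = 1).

C = (-25/3, -85/9)

1. C_x = -25/3  [CD · BA = 50/27 ∩ 2·signedArea(CDF) = 4/3]
2. C_y = -85/9  [CD · BA = 50/27 ∩ 2·signedArea(CDF) = 4/3]
   → C = (-25/3, -85/9)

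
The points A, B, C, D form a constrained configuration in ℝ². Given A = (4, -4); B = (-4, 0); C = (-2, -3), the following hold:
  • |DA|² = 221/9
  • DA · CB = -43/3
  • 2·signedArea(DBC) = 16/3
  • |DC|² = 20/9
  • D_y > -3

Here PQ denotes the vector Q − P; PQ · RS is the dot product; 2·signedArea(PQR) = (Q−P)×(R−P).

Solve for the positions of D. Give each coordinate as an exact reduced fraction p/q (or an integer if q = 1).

D = (-2/3, -7/3)

1. D_x = -2/3  [2·signedArea(DBC) = 16/3 ∩ DA · CB = -43/3]
2. D_y = -7/3  [2·signedArea(DBC) = 16/3 ∩ DA · CB = -43/3]
   → D = (-2/3, -7/3)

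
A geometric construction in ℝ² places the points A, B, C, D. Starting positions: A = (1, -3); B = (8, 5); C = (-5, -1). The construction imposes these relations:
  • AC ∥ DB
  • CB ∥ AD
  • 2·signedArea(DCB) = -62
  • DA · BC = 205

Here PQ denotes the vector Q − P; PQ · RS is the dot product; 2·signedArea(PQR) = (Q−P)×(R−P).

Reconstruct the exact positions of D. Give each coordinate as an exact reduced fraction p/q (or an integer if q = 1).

D = (14, 3)

1. D_x = 14  [AC ∥ DB ∩ CB ∥ AD]
2. D_y = 3  [AC ∥ DB ∩ CB ∥ AD]
   → D = (14, 3)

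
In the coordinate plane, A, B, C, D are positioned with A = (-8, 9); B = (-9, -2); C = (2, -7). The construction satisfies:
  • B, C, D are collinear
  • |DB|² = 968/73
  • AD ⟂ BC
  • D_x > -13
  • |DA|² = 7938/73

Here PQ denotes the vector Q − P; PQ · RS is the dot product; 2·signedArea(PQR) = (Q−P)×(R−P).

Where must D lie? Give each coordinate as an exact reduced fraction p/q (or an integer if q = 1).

1. D_x = -899/73  [B, C, D are collinear ∩ AD ⟂ BC]
2. D_y = -36/73  [B, C, D are collinear ∩ AD ⟂ BC]
   → D = (-899/73, -36/73)

D = (-899/73, -36/73)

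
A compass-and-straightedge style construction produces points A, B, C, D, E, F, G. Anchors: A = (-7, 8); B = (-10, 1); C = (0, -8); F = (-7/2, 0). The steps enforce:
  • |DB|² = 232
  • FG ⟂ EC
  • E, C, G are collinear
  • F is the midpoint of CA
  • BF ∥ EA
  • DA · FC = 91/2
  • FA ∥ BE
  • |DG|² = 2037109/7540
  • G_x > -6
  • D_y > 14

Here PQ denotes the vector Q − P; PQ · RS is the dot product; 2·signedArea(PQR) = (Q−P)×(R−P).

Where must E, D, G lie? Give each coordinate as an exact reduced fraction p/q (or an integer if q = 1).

D = (-4, 15)
E = (-27/2, 9)
G = (-19791/3770, -2619/1885)

1. E_x = -27/2  [BF ∥ EA ∩ FA ∥ BE]
2. E_y = 9  [BF ∥ EA ∩ FA ∥ BE]
   → E = (-27/2, 9)
3. D_x = -4  [line -7/2·x + 8·y + -134 = 0 ∩ |DB|² = 232]
4. D_y = 15  [line -7/2·x + 8·y + -134 = 0 ∩ |DB|² = 232]
   → D = (-4, 15)
5. G_x = -19791/3770  [E, C, G are collinear ∩ FG ⟂ EC]
6. G_y = -2619/1885  [E, C, G are collinear ∩ FG ⟂ EC]
   → G = (-19791/3770, -2619/1885)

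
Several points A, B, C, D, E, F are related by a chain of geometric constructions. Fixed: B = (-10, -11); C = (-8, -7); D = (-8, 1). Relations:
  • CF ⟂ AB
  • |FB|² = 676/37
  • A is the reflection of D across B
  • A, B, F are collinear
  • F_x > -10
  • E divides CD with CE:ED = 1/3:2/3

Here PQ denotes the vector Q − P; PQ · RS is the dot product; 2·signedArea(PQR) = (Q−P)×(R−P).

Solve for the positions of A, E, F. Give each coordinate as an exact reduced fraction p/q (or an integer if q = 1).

1. A_x = -12  [A is the reflection of D across B]
2. A_y = -23  [A is the reflection of D across B]
   → A = (-12, -23)
3. E_x = -8  [E divides CD with CE:ED = 1/3:2/3]
4. E_y = -13/3  [E divides CD with CE:ED = 1/3:2/3]
   → E = (-8, -13/3)
5. F_x = -344/37  [A, B, F are collinear ∩ CF ⟂ AB]
6. F_y = -251/37  [A, B, F are collinear ∩ CF ⟂ AB]
   → F = (-344/37, -251/37)

A = (-12, -23)
E = (-8, -13/3)
F = (-344/37, -251/37)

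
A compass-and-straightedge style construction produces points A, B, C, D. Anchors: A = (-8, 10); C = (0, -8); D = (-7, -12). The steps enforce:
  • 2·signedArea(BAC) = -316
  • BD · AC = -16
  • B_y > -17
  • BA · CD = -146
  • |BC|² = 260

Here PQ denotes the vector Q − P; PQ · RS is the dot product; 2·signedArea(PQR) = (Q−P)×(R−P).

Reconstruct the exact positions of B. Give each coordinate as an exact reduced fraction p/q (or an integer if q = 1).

B = (-14, -16)

1. B_x = -14  [BD · AC = -16 ∩ 2·signedArea(BAC) = -316]
2. B_y = -16  [BD · AC = -16 ∩ 2·signedArea(BAC) = -316]
   → B = (-14, -16)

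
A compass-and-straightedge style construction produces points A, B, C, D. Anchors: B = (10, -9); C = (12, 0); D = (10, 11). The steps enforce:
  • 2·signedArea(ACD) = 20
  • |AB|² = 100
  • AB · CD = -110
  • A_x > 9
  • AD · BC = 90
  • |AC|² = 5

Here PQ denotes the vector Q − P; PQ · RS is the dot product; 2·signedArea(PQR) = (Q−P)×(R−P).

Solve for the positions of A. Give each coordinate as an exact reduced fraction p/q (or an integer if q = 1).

A = (10, 1)

1. A_x = 10  [AB · CD = -110 ∩ AD · BC = 90]
2. A_y = 1  [AB · CD = -110 ∩ AD · BC = 90]
   → A = (10, 1)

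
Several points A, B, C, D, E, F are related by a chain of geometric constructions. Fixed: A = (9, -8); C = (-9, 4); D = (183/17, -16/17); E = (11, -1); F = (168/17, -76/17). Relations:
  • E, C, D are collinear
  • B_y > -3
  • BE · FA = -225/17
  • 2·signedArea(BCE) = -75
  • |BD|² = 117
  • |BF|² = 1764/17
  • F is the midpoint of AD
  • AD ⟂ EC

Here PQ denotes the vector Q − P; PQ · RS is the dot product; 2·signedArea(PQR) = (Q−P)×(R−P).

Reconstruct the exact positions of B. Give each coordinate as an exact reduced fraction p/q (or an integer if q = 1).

B = (0, -2)

1. B_x = 0  [line 5·x + 20·y + 40 = 0 ∩ |BF|² = 1764/17]
2. B_y = -2  [line 5·x + 20·y + 40 = 0 ∩ |BF|² = 1764/17]
   → B = (0, -2)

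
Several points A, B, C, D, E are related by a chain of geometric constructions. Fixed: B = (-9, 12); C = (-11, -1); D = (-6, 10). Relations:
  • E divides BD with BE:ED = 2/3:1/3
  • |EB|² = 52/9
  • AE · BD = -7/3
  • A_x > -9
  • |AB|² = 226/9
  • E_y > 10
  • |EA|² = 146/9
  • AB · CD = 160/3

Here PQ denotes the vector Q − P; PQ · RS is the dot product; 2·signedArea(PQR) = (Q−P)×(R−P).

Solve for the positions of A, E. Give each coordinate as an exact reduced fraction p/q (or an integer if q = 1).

1. A_x = -26/3  [line -5·x + -11·y + 101/3 = 0 ∩ |AB|² = 226/9]
2. A_y = 7  [line -5·x + -11·y + 101/3 = 0 ∩ |AB|² = 226/9]
   → A = (-26/3, 7)
3. E_x = -7  [E divides BD with BE:ED = 2/3:1/3]
4. E_y = 32/3  [E divides BD with BE:ED = 2/3:1/3]
   → E = (-7, 32/3)

A = (-26/3, 7)
E = (-7, 32/3)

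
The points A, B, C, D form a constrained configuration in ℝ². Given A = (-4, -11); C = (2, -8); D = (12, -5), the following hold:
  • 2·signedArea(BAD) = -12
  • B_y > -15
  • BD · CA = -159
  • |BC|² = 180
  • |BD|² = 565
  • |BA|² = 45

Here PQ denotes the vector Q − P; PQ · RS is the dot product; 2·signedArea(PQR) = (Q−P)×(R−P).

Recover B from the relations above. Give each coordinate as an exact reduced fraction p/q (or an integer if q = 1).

1. B_x = -10  [BD · CA = -159 ∩ 2·signedArea(BAD) = -12]
2. B_y = -14  [BD · CA = -159 ∩ 2·signedArea(BAD) = -12]
   → B = (-10, -14)

B = (-10, -14)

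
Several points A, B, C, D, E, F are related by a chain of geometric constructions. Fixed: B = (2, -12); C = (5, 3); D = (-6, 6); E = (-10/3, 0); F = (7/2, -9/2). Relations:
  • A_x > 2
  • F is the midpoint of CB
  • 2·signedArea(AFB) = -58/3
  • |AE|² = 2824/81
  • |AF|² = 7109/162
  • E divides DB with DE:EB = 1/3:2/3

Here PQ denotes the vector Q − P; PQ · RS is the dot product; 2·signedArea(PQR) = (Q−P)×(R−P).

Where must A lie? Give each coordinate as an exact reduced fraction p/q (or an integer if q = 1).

1. A_x = 20/9  [line 15/2·x + -3/2·y + -41/3 = 0 ∩ |AF|² = 7109/162]
2. A_y = 2  [line 15/2·x + -3/2·y + -41/3 = 0 ∩ |AF|² = 7109/162]
   → A = (20/9, 2)

A = (20/9, 2)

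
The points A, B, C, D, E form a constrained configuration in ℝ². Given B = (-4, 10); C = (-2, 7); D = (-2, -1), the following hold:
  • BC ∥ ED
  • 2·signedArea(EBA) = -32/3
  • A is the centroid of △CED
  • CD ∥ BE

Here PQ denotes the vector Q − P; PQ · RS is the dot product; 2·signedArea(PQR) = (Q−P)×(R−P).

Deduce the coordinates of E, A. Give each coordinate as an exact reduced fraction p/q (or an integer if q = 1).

1. E_x = -4  [BC ∥ ED ∩ CD ∥ BE]
2. E_y = 2  [BC ∥ ED ∩ CD ∥ BE]
   → E = (-4, 2)
3. A_x = -8/3  [A is the centroid of △CED]
4. A_y = 8/3  [A is the centroid of △CED]
   → A = (-8/3, 8/3)

A = (-8/3, 8/3)
E = (-4, 2)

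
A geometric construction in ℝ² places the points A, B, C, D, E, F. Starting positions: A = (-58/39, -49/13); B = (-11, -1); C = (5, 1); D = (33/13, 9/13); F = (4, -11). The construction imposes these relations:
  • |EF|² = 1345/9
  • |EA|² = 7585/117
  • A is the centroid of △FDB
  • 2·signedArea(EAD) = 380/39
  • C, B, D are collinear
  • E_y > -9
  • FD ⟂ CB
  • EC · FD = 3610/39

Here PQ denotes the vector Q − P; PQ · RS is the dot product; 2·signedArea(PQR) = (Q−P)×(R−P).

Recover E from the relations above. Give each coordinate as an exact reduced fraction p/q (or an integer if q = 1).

1. E_x = -311/39  [2·signedArea(EAD) = 380/39 ∩ EC · FD = 3610/39]
2. E_y = -111/13  [2·signedArea(EAD) = 380/39 ∩ EC · FD = 3610/39]
   → E = (-311/39, -111/13)

E = (-311/39, -111/13)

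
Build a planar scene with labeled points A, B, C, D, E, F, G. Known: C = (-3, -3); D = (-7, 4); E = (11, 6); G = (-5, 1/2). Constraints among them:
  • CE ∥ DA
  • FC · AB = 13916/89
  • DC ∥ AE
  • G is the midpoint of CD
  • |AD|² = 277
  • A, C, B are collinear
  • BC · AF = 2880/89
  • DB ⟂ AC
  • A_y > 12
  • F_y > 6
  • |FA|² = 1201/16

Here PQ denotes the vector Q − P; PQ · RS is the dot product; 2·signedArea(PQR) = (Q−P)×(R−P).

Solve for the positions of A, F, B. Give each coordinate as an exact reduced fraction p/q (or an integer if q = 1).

1. A_x = 7  [DC ∥ AE ∩ CE ∥ DA]
2. A_y = 13  [DC ∥ AE ∩ CE ∥ DA]
   → A = (7, 13)
3. B_x = -87/89  [A, C, B are collinear ∩ DB ⟂ AC]
4. B_y = 21/89  [A, C, B are collinear ∩ DB ⟂ AC]
   → B = (-87/89, 21/89)
5. F_x = 1  [line 710/89·x + 1136/89·y + -8378/89 = 0 ∩ |FA|² = 1201/16]
6. F_y = 27/4  [line 710/89·x + 1136/89·y + -8378/89 = 0 ∩ |FA|² = 1201/16]
   → F = (1, 27/4)

A = (7, 13)
B = (-87/89, 21/89)
F = (1, 27/4)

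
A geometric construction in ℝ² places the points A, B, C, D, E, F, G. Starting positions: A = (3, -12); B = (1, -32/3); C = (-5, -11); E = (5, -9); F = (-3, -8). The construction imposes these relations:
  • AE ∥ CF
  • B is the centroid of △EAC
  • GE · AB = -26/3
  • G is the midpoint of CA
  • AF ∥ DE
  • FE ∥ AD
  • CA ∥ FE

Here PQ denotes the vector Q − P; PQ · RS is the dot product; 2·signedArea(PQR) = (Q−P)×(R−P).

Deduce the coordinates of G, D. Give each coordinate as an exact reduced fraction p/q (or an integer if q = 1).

1. G_x = -1  [G is the midpoint of CA]
2. G_y = -23/2  [G is the midpoint of CA]
   → G = (-1, -23/2)
3. D_x = 11  [AF ∥ DE ∩ FE ∥ AD]
4. D_y = -13  [AF ∥ DE ∩ FE ∥ AD]
   → D = (11, -13)

D = (11, -13)
G = (-1, -23/2)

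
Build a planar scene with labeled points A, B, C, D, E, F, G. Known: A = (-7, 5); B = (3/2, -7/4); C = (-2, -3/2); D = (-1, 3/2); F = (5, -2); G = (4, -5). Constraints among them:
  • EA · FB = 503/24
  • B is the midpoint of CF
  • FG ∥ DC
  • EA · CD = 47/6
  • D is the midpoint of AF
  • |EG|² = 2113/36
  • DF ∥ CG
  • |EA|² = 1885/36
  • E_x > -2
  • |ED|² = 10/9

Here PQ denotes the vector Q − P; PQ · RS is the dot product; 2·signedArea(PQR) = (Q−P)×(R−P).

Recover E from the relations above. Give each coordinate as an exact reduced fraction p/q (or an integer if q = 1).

1. E_x = -4/3  [EA · CD = 47/6 ∩ EA · FB = 503/24]
2. E_y = 1/2  [EA · CD = 47/6 ∩ EA · FB = 503/24]
   → E = (-4/3, 1/2)

E = (-4/3, 1/2)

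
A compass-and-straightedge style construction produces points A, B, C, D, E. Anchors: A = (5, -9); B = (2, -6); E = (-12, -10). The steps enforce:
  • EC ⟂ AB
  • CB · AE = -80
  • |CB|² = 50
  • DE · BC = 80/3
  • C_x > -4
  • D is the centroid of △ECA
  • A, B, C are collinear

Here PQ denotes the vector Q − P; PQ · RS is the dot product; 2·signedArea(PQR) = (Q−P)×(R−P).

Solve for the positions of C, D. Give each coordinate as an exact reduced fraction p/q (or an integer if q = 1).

C = (-3, -1)
D = (-10/3, -20/3)

1. C_x = -3  [A, B, C are collinear ∩ EC ⟂ AB]
2. C_y = -1  [A, B, C are collinear ∩ EC ⟂ AB]
   → C = (-3, -1)
3. D_x = -10/3  [D is the centroid of △ECA]
4. D_y = -20/3  [D is the centroid of △ECA]
   → D = (-10/3, -20/3)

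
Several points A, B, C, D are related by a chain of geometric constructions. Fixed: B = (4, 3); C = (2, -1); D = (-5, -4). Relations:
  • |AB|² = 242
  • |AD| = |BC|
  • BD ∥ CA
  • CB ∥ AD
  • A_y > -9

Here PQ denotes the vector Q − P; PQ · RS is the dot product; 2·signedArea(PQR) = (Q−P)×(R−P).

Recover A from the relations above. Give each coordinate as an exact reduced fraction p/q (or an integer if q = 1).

1. A_x = -7  [CB ∥ AD ∩ BD ∥ CA]
2. A_y = -8  [CB ∥ AD ∩ BD ∥ CA]
   → A = (-7, -8)

A = (-7, -8)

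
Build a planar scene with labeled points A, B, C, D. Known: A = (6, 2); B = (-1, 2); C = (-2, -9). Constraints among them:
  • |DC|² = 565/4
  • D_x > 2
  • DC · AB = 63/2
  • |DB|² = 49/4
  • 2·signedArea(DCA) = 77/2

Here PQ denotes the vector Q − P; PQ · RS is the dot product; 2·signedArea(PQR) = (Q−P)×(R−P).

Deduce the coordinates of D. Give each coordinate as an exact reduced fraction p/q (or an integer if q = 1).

1. D_x = 5/2  [2·signedArea(DCA) = 77/2 ∩ DC · AB = 63/2]
2. D_y = 2  [2·signedArea(DCA) = 77/2 ∩ DC · AB = 63/2]
   → D = (5/2, 2)

D = (5/2, 2)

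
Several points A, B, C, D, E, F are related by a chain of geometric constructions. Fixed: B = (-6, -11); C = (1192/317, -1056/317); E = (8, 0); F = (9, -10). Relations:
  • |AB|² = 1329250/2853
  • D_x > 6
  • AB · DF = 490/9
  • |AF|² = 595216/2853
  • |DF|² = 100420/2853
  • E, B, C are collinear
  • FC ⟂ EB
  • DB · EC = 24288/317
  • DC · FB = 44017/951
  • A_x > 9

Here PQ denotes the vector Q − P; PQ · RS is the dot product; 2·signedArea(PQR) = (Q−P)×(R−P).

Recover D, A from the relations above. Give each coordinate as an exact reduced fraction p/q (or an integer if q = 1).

1. D_x = 6581/951  [DC · FB = 44017/951 ∩ DB · EC = 24288/317]
2. D_y = -4226/951  [DC · FB = 44017/951 ∩ DB · EC = 24288/317]
   → D = (6581/951, -4226/951)
3. A_x = 8635/951  [line -1978/951·x + 5284/951·y + -16562/2853 = 0 ∩ |AF|² = 595216/2853]
4. A_y = 4226/951  [line -1978/951·x + 5284/951·y + -16562/2853 = 0 ∩ |AF|² = 595216/2853]
   → A = (8635/951, 4226/951)

A = (8635/951, 4226/951)
D = (6581/951, -4226/951)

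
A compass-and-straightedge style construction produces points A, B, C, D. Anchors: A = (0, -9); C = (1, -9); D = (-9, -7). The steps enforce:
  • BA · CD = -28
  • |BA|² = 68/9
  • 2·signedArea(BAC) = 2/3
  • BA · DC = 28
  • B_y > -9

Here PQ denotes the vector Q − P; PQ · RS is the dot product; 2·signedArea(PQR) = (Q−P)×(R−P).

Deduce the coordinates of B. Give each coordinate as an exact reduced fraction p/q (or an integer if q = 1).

B = (-8/3, -25/3)

1. B_x = -8/3  [BA · DC = 28 ∩ 2·signedArea(BAC) = 2/3]
2. B_y = -25/3  [BA · DC = 28 ∩ 2·signedArea(BAC) = 2/3]
   → B = (-8/3, -25/3)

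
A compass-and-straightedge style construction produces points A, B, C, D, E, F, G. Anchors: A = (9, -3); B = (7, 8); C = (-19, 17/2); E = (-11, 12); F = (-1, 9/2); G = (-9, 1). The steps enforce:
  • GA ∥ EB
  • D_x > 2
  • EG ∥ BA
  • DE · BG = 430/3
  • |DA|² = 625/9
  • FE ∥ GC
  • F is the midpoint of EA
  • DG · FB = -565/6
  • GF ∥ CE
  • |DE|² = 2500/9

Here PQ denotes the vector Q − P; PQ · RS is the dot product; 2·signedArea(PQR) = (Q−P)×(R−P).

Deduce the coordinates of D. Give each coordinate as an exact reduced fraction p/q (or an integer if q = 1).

1. D_x = 7/3  [line -8·x + -7/2·y + 77/3 = 0 ∩ |DE|² = 2500/9]
2. D_y = 2  [line -8·x + -7/2·y + 77/3 = 0 ∩ |DE|² = 2500/9]
   → D = (7/3, 2)

D = (7/3, 2)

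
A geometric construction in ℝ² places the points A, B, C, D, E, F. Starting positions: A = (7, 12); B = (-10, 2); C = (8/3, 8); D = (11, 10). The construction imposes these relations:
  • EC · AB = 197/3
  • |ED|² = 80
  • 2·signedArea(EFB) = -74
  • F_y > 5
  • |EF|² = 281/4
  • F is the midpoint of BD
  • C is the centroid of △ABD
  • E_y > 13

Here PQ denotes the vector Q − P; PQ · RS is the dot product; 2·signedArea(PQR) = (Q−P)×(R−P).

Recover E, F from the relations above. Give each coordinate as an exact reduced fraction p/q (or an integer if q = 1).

1. E_x = 3  [line 17·x + 10·y + -191 = 0 ∩ |ED|² = 80]
2. E_y = 14  [line 17·x + 10·y + -191 = 0 ∩ |ED|² = 80]
   → E = (3, 14)
3. F_x = 1/2  [F is the midpoint of BD]
4. F_y = 6  [F is the midpoint of BD]
   → F = (1/2, 6)

E = (3, 14)
F = (1/2, 6)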